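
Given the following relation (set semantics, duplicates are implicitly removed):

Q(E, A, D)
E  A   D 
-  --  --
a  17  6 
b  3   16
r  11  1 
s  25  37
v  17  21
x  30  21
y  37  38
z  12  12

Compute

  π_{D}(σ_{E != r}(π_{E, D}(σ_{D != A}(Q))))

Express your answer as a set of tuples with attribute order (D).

{16, 21, 37, 38, 6}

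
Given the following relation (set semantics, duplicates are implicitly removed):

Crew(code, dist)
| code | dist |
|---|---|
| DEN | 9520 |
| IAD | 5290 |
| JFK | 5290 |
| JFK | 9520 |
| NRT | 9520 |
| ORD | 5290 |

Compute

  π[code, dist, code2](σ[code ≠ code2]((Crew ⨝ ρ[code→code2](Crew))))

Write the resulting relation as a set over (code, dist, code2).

{(DEN, 9520, JFK), (DEN, 9520, NRT), (IAD, 5290, JFK), (IAD, 5290, ORD), (JFK, 5290, IAD), (JFK, 5290, ORD), (JFK, 9520, DEN), (JFK, 9520, NRT), (NRT, 9520, DEN), (NRT, 9520, JFK), (ORD, 5290, IAD), (ORD, 5290, JFK)}

ρ[code→code2]: schema becomes (code2, dist); tuples unchanged.
Natural join on dist: {(DEN, 9520, DEN), (DEN, 9520, JFK), (DEN, 9520, NRT), (IAD, 5290, IAD), (IAD, 5290, JFK), (IAD, 5290, ORD), (JFK, 5290, IAD), (JFK, 5290, JFK), (JFK, 5290, ORD), (JFK, 9520, DEN), (JFK, 9520, JFK), (JFK, 9520, NRT), (NRT, 9520, DEN), (NRT, 9520, JFK), (NRT, 9520, NRT), (ORD, 5290, IAD), (ORD, 5290, JFK), (ORD, 5290, ORD)}
Apply σ_{code ≠ code2}; surviving tuples: {(DEN, 9520, JFK), (DEN, 9520, NRT), (IAD, 5290, JFK), (IAD, 5290, ORD), (JFK, 5290, IAD), (JFK, 5290, ORD), (JFK, 9520, DEN), (JFK, 9520, NRT), (NRT, 9520, DEN), (NRT, 9520, JFK), (ORD, 5290, IAD), (ORD, 5290, JFK)}
Projecting to code, dist, code2: {(DEN, 9520, JFK), (DEN, 9520, NRT), (IAD, 5290, JFK), (IAD, 5290, ORD), (JFK, 5290, IAD), (JFK, 5290, ORD), (JFK, 9520, DEN), (JFK, 9520, NRT), (NRT, 9520, DEN), (NRT, 9520, JFK), (ORD, 5290, IAD), (ORD, 5290, JFK)}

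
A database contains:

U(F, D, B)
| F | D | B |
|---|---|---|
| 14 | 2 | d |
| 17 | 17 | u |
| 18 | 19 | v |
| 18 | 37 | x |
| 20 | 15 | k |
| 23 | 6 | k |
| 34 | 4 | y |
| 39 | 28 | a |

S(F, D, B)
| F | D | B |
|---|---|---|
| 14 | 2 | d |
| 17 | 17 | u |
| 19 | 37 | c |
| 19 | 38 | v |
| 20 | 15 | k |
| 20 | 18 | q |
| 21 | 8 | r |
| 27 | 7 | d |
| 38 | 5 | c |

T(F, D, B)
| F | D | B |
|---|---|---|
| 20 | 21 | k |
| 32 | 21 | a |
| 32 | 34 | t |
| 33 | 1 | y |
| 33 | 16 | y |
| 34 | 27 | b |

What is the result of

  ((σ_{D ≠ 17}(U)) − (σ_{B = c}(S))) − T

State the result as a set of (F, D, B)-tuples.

{(14, 2, d), (18, 19, v), (18, 37, x), (20, 15, k), (23, 6, k), (34, 4, y), (39, 28, a)}

σ[D ≠ 17]: keep tuples satisfying D ≠ 17 → {(14, 2, d), (18, 19, v), (18, 37, x), (20, 15, k), (23, 6, k), (34, 4, y), (39, 28, a)}
σ[B = c]: keep tuples satisfying B = c → {(19, 37, c), (38, 5, c)}
Set difference of the two operands is {(14, 2, d), (18, 19, v), (18, 37, x), (20, 15, k), (23, 6, k), (34, 4, y), (39, 28, a)}.
Set difference of the two operands is {(14, 2, d), (18, 19, v), (18, 37, x), (20, 15, k), (23, 6, k), (34, 4, y), (39, 28, a)}.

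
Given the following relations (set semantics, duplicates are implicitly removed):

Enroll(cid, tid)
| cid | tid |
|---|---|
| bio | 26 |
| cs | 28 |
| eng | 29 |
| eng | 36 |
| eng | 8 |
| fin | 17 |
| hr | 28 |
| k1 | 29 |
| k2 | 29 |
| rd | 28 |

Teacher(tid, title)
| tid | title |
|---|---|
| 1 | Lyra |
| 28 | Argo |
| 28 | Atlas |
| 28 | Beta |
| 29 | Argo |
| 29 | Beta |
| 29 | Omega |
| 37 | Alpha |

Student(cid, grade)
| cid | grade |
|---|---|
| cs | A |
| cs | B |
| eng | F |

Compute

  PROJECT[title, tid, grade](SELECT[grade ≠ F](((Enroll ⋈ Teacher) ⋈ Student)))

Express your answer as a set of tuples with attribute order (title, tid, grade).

{(Argo, 28, A), (Argo, 28, B), (Atlas, 28, A), (Atlas, 28, B), (Beta, 28, A), (Beta, 28, B)}

Natural join on tid: {(cs, 28, Argo), (cs, 28, Atlas), (cs, 28, Beta), (eng, 29, Argo), (eng, 29, Beta), (eng, 29, Omega), (hr, 28, Argo), (hr, 28, Atlas), (hr, 28, Beta), (k1, 29, Argo), (k1, 29, Beta), (k1, 29, Omega), (k2, 29, Argo), (k2, 29, Beta), (k2, 29, Omega), (rd, 28, Argo), (rd, 28, Atlas), (rd, 28, Beta)}
Natural join on cid: {(cs, 28, Argo, A), (cs, 28, Argo, B), (cs, 28, Atlas, A), (cs, 28, Atlas, B), (cs, 28, Beta, A), (cs, 28, Beta, B), (eng, 29, Argo, F), (eng, 29, Beta, F), (eng, 29, Omega, F)}
σ[grade ≠ F]: keep tuples satisfying grade ≠ F → {(cs, 28, Argo, A), (cs, 28, Argo, B), (cs, 28, Atlas, A), (cs, 28, Atlas, B), (cs, 28, Beta, A), (cs, 28, Beta, B)}
Projecting to title, tid, grade: {(Argo, 28, A), (Argo, 28, B), (Atlas, 28, A), (Atlas, 28, B), (Beta, 28, A), (Beta, 28, B)}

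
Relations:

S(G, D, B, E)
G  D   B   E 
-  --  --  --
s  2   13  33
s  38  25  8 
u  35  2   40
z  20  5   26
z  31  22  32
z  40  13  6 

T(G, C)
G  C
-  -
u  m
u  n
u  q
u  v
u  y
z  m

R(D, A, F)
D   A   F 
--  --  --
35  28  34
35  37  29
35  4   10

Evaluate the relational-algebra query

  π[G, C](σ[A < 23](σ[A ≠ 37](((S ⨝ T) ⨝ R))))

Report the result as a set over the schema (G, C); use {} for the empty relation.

{(u, m), (u, n), (u, q), (u, v), (u, y)}

Joining S and T on G yields {(u, 35, 2, 40, m), (u, 35, 2, 40, n), (u, 35, 2, 40, q), (u, 35, 2, 40, v), (u, 35, 2, 40, y), (z, 20, 5, 26, m), (z, 31, 22, 32, m), (z, 40, 13, 6, m)}.
Joining (S ⨝ T) and R on D yields {(u, 35, 2, 40, m, 28, 34), (u, 35, 2, 40, m, 37, 29), (u, 35, 2, 40, m, 4, 10), (u, 35, 2, 40, n, 28, 34), (u, 35, 2, 40, n, 37, 29), (u, 35, 2, 40, n, 4, 10), (u, 35, 2, 40, q, 28, 34), (u, 35, 2, 40, q, 37, 29), (u, 35, 2, 40, q, 4, 10), (u, 35, 2, 40, v, 28, 34), (u, 35, 2, 40, v, 37, 29), (u, 35, 2, 40, v, 4, 10), (u, 35, 2, 40, y, 28, 34), (u, 35, 2, 40, y, 37, 29), (u, 35, 2, 40, y, 4, 10)}.
Filtering on A ≠ 37 leaves {(u, 35, 2, 40, m, 28, 34), (u, 35, 2, 40, m, 4, 10), (u, 35, 2, 40, n, 28, 34), (u, 35, 2, 40, n, 4, 10), (u, 35, 2, 40, q, 28, 34), (u, 35, 2, 40, q, 4, 10), (u, 35, 2, 40, v, 28, 34), (u, 35, 2, 40, v, 4, 10), (u, 35, 2, 40, y, 28, 34), (u, 35, 2, 40, y, 4, 10)}.
Filtering on A < 23 leaves {(u, 35, 2, 40, m, 4, 10), (u, 35, 2, 40, n, 4, 10), (u, 35, 2, 40, q, 4, 10), (u, 35, 2, 40, v, 4, 10), (u, 35, 2, 40, y, 4, 10)}.
Projecting to G, C: {(u, m), (u, n), (u, q), (u, v), (u, y)}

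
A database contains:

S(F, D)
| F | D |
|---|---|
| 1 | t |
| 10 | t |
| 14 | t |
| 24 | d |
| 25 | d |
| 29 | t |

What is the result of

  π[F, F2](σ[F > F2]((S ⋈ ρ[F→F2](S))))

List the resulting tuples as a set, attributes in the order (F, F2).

ρ[F→F2]: schema becomes (F2, D); tuples unchanged.
Joining S and ρ[F→F2](S) on D yields {(1, t, 1), (1, t, 10), (1, t, 14), (1, t, 29), (10, t, 1), (10, t, 10), (10, t, 14), (10, t, 29), (14, t, 1), (14, t, 10), (14, t, 14), (14, t, 29), (24, d, 24), (24, d, 25), (25, d, 24), (25, d, 25), (29, t, 1), (29, t, 10), (29, t, 14), (29, t, 29)}.
Apply σ_{F > F2}; surviving tuples: {(10, t, 1), (14, t, 1), (14, t, 10), (25, d, 24), (29, t, 1), (29, t, 10), (29, t, 14)}
Keep only column(s) F, F2: {(10, 1), (14, 1), (14, 10), (25, 24), (29, 1), (29, 10), (29, 14)}

{(10, 1), (14, 1), (14, 10), (25, 24), (29, 1), (29, 10), (29, 14)}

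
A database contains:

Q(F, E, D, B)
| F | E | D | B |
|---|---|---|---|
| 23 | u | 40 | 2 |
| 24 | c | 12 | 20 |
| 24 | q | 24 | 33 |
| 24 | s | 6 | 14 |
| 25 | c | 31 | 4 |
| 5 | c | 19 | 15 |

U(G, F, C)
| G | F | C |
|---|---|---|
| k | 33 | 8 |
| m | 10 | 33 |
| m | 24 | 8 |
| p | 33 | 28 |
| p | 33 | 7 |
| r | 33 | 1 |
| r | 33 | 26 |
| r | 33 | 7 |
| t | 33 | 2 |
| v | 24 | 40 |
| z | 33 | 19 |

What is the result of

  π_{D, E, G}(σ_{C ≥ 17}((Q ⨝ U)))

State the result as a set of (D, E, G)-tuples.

{(12, c, v), (24, q, v), (6, s, v)}

Q ⋈ U (natural join on F): {(24, c, 12, 20, m, 8), (24, c, 12, 20, v, 40), (24, q, 24, 33, m, 8), (24, q, 24, 33, v, 40), (24, s, 6, 14, m, 8), (24, s, 6, 14, v, 40)}
Filtering on C ≥ 17 leaves {(24, c, 12, 20, v, 40), (24, q, 24, 33, v, 40), (24, s, 6, 14, v, 40)}.
π_{D, E, G} gives {(12, c, v), (24, q, v), (6, s, v)}.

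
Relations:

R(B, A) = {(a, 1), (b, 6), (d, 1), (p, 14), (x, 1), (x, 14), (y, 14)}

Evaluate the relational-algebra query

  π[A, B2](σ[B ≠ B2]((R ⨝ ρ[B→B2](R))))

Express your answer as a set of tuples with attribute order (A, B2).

{(1, a), (1, d), (1, x), (14, p), (14, x), (14, y)}

ρ[B→B2]: schema becomes (B2, A); tuples unchanged.
R ⋈ ρ[B→B2](R) (natural join on A): {(a, 1, a), (a, 1, d), (a, 1, x), (b, 6, b), (d, 1, a), (d, 1, d), (d, 1, x), (p, 14, p), (p, 14, x), (p, 14, y), (x, 1, a), (x, 1, d), (x, 1, x), (x, 14, p), (x, 14, x), (x, 14, y), (y, 14, p), (y, 14, x), (y, 14, y)}
Filtering on B ≠ B2 leaves {(a, 1, d), (a, 1, x), (d, 1, a), (d, 1, x), (p, 14, x), (p, 14, y), (x, 1, a), (x, 1, d), (x, 14, p), (x, 14, y), (y, 14, p), (y, 14, x)}.
Keep only column(s) A, B2 (6 duplicate(s) eliminated): {(1, a), (1, d), (1, x), (14, p), (14, x), (14, y)}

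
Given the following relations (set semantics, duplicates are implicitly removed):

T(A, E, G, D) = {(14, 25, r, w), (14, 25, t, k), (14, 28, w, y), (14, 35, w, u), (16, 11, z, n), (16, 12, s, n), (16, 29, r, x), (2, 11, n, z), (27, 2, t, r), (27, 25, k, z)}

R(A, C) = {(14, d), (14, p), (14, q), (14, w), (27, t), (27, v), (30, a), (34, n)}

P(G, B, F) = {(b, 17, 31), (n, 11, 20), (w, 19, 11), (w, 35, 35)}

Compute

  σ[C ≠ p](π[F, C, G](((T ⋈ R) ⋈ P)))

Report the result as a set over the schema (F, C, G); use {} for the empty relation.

{(11, d, w), (11, q, w), (11, w, w), (35, d, w), (35, q, w), (35, w, w)}

T ⋈ R (natural join on A): {(14, 25, r, w, d), (14, 25, r, w, p), (14, 25, r, w, q), (14, 25, r, w, w), (14, 25, t, k, d), (14, 25, t, k, p), (14, 25, t, k, q), (14, 25, t, k, w), (14, 28, w, y, d), (14, 28, w, y, p), (14, 28, w, y, q), (14, 28, w, y, w), (14, 35, w, u, d), (14, 35, w, u, p), (14, 35, w, u, q), (14, 35, w, u, w), (27, 2, t, r, t), (27, 2, t, r, v), (27, 25, k, z, t), (27, 25, k, z, v)}
(T ⋈ R) ⋈ P (natural join on G): {(14, 28, w, y, d, 19, 11), (14, 28, w, y, d, 35, 35), (14, 28, w, y, p, 19, 11), (14, 28, w, y, p, 35, 35), (14, 28, w, y, q, 19, 11), (14, 28, w, y, q, 35, 35), (14, 28, w, y, w, 19, 11), (14, 28, w, y, w, 35, 35), (14, 35, w, u, d, 19, 11), (14, 35, w, u, d, 35, 35), (14, 35, w, u, p, 19, 11), (14, 35, w, u, p, 35, 35), (14, 35, w, u, q, 19, 11), (14, 35, w, u, q, 35, 35), (14, 35, w, u, w, 19, 11), (14, 35, w, u, w, 35, 35)}
π_{F, C, G} gives {(11, d, w), (11, p, w), (11, q, w), (11, w, w), (35, d, w), (35, p, w), (35, q, w), (35, w, w)} (8 duplicate(s) eliminated).
Apply σ_{C ≠ p}; surviving tuples: {(11, d, w), (11, q, w), (11, w, w), (35, d, w), (35, q, w), (35, w, w)}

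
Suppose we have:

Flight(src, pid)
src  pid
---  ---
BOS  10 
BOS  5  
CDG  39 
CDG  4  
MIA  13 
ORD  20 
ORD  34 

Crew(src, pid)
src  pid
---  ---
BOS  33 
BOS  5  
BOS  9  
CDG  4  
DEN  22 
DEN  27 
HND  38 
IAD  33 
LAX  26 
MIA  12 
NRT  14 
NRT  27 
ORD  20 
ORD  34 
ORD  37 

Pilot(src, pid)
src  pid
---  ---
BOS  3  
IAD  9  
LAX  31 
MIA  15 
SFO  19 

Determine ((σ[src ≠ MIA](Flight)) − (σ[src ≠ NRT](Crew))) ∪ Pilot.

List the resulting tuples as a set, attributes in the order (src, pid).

Filtering on src ≠ MIA leaves {(BOS, 10), (BOS, 5), (CDG, 39), (CDG, 4), (ORD, 20), (ORD, 34)}.
Filtering on src ≠ NRT leaves {(BOS, 33), (BOS, 5), (BOS, 9), (CDG, 4), (DEN, 22), (DEN, 27), (HND, 38), (IAD, 33), (LAX, 26), (MIA, 12), (ORD, 20), (ORD, 34), (ORD, 37)}.
Set difference of the two operands is {(BOS, 10), (CDG, 39)}.
Set union of the two operands is {(BOS, 10), (BOS, 3), (CDG, 39), (IAD, 9), (LAX, 31), (MIA, 15), (SFO, 19)}.

{(BOS, 10), (BOS, 3), (CDG, 39), (IAD, 9), (LAX, 31), (MIA, 15), (SFO, 19)}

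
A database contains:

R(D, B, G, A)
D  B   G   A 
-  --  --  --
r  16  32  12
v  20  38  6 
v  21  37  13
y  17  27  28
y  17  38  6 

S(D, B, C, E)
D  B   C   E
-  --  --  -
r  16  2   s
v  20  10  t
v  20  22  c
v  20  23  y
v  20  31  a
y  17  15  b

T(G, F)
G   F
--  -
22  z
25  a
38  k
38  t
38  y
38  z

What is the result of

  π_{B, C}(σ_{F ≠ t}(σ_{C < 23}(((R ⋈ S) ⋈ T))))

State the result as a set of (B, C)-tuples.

Natural join on D, B: {(r, 16, 32, 12, 2, s), (v, 20, 38, 6, 10, t), (v, 20, 38, 6, 22, c), (v, 20, 38, 6, 23, y), (v, 20, 38, 6, 31, a), (y, 17, 27, 28, 15, b), (y, 17, 38, 6, 15, b)}
Natural join on G: {(v, 20, 38, 6, 10, t, k), (v, 20, 38, 6, 10, t, t), (v, 20, 38, 6, 10, t, y), (v, 20, 38, 6, 10, t, z), (v, 20, 38, 6, 22, c, k), (v, 20, 38, 6, 22, c, t), (v, 20, 38, 6, 22, c, y), (v, 20, 38, 6, 22, c, z), (v, 20, 38, 6, 23, y, k), (v, 20, 38, 6, 23, y, t), (v, 20, 38, 6, 23, y, y), (v, 20, 38, 6, 23, y, z), (v, 20, 38, 6, 31, a, k), (v, 20, 38, 6, 31, a, t), (v, 20, 38, 6, 31, a, y), (v, 20, 38, 6, 31, a, z), (y, 17, 38, 6, 15, b, k), (y, 17, 38, 6, 15, b, t), (y, 17, 38, 6, 15, b, y), (y, 17, 38, 6, 15, b, z)}
Apply σ_{C < 23}; surviving tuples: {(v, 20, 38, 6, 10, t, k), (v, 20, 38, 6, 10, t, t), (v, 20, 38, 6, 10, t, y), (v, 20, 38, 6, 10, t, z), (v, 20, 38, 6, 22, c, k), (v, 20, 38, 6, 22, c, t), (v, 20, 38, 6, 22, c, y), (v, 20, 38, 6, 22, c, z), (y, 17, 38, 6, 15, b, k), (y, 17, 38, 6, 15, b, t), (y, 17, 38, 6, 15, b, y), (y, 17, 38, 6, 15, b, z)}
Apply σ_{F ≠ t}; surviving tuples: {(v, 20, 38, 6, 10, t, k), (v, 20, 38, 6, 10, t, y), (v, 20, 38, 6, 10, t, z), (v, 20, 38, 6, 22, c, k), (v, 20, 38, 6, 22, c, y), (v, 20, 38, 6, 22, c, z), (y, 17, 38, 6, 15, b, k), (y, 17, 38, 6, 15, b, y), (y, 17, 38, 6, 15, b, z)}
π[B, C]: project onto (B, C) (6 duplicate(s) eliminated) → {(17, 15), (20, 10), (20, 22)}

{(17, 15), (20, 10), (20, 22)}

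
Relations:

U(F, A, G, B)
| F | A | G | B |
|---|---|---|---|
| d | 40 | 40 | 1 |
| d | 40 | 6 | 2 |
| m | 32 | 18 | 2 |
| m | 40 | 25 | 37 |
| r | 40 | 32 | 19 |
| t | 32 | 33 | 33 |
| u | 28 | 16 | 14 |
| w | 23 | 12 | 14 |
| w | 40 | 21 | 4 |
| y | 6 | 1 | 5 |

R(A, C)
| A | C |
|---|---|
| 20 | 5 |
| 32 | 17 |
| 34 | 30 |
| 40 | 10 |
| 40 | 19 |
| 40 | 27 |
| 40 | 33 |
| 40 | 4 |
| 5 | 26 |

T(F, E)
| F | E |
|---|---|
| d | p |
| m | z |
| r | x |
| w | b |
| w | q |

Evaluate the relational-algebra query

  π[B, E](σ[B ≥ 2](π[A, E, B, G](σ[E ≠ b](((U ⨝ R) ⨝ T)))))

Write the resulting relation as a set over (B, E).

Joining U and R on A yields {(d, 40, 40, 1, 10), (d, 40, 40, 1, 19), (d, 40, 40, 1, 27), (d, 40, 40, 1, 33), (d, 40, 40, 1, 4), (d, 40, 6, 2, 10), (d, 40, 6, 2, 19), (d, 40, 6, 2, 27), (d, 40, 6, 2, 33), (d, 40, 6, 2, 4), (m, 32, 18, 2, 17), (m, 40, 25, 37, 10), (m, 40, 25, 37, 19), (m, 40, 25, 37, 27), (m, 40, 25, 37, 33), (m, 40, 25, 37, 4), (r, 40, 32, 19, 10), (r, 40, 32, 19, 19), (r, 40, 32, 19, 27), (r, 40, 32, 19, 33), (r, 40, 32, 19, 4), (t, 32, 33, 33, 17), (w, 40, 21, 4, 10), (w, 40, 21, 4, 19), (w, 40, 21, 4, 27), (w, 40, 21, 4, 33), (w, 40, 21, 4, 4)}.
Joining (U ⨝ R) and T on F yields {(d, 40, 40, 1, 10, p), (d, 40, 40, 1, 19, p), (d, 40, 40, 1, 27, p), (d, 40, 40, 1, 33, p), (d, 40, 40, 1, 4, p), (d, 40, 6, 2, 10, p), (d, 40, 6, 2, 19, p), (d, 40, 6, 2, 27, p), (d, 40, 6, 2, 33, p), (d, 40, 6, 2, 4, p), (m, 32, 18, 2, 17, z), (m, 40, 25, 37, 10, z), (m, 40, 25, 37, 19, z), (m, 40, 25, 37, 27, z), (m, 40, 25, 37, 33, z), (m, 40, 25, 37, 4, z), (r, 40, 32, 19, 10, x), (r, 40, 32, 19, 19, x), (r, 40, 32, 19, 27, x), (r, 40, 32, 19, 33, x), (r, 40, 32, 19, 4, x), (w, 40, 21, 4, 10, b), (w, 40, 21, 4, 10, q), (w, 40, 21, 4, 19, b), (w, 40, 21, 4, 19, q), (w, 40, 21, 4, 27, b), (w, 40, 21, 4, 27, q), (w, 40, 21, 4, 33, b), (w, 40, 21, 4, 33, q), (w, 40, 21, 4, 4, b), (w, 40, 21, 4, 4, q)}.
σ[E ≠ b]: keep tuples satisfying E ≠ b → {(d, 40, 40, 1, 10, p), (d, 40, 40, 1, 19, p), (d, 40, 40, 1, 27, p), (d, 40, 40, 1, 33, p), (d, 40, 40, 1, 4, p), (d, 40, 6, 2, 10, p), (d, 40, 6, 2, 19, p), (d, 40, 6, 2, 27, p), (d, 40, 6, 2, 33, p), (d, 40, 6, 2, 4, p), (m, 32, 18, 2, 17, z), (m, 40, 25, 37, 10, z), (m, 40, 25, 37, 19, z), (m, 40, 25, 37, 27, z), (m, 40, 25, 37, 33, z), (m, 40, 25, 37, 4, z), (r, 40, 32, 19, 10, x), (r, 40, 32, 19, 19, x), (r, 40, 32, 19, 27, x), (r, 40, 32, 19, 33, x), (r, 40, 32, 19, 4, x), (w, 40, 21, 4, 10, q), (w, 40, 21, 4, 19, q), (w, 40, 21, 4, 27, q), (w, 40, 21, 4, 33, q), (w, 40, 21, 4, 4, q)}
π[A, E, B, G]: project onto (A, E, B, G) (20 duplicate(s) eliminated) → {(32, z, 2, 18), (40, p, 1, 40), (40, p, 2, 6), (40, q, 4, 21), (40, x, 19, 32), (40, z, 37, 25)}
σ[B ≥ 2]: keep tuples satisfying B ≥ 2 → {(32, z, 2, 18), (40, p, 2, 6), (40, q, 4, 21), (40, x, 19, 32), (40, z, 37, 25)}
π[B, E]: project onto (B, E) → {(19, x), (2, p), (2, z), (37, z), (4, q)}

{(19, x), (2, p), (2, z), (37, z), (4, q)}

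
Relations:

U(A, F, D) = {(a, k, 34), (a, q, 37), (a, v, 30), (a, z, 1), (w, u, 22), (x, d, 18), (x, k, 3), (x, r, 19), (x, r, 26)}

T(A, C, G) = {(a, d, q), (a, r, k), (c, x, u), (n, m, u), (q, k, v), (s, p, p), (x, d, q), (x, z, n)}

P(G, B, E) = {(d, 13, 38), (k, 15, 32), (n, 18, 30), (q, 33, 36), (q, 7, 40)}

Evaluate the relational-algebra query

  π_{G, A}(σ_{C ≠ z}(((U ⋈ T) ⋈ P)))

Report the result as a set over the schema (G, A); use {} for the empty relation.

Natural join on A: {(a, k, 34, d, q), (a, k, 34, r, k), (a, q, 37, d, q), (a, q, 37, r, k), (a, v, 30, d, q), (a, v, 30, r, k), (a, z, 1, d, q), (a, z, 1, r, k), (x, d, 18, d, q), (x, d, 18, z, n), (x, k, 3, d, q), (x, k, 3, z, n), (x, r, 19, d, q), (x, r, 19, z, n), (x, r, 26, d, q), (x, r, 26, z, n)}
Natural join on G: {(a, k, 34, d, q, 33, 36), (a, k, 34, d, q, 7, 40), (a, k, 34, r, k, 15, 32), (a, q, 37, d, q, 33, 36), (a, q, 37, d, q, 7, 40), (a, q, 37, r, k, 15, 32), (a, v, 30, d, q, 33, 36), (a, v, 30, d, q, 7, 40), (a, v, 30, r, k, 15, 32), (a, z, 1, d, q, 33, 36), (a, z, 1, d, q, 7, 40), (a, z, 1, r, k, 15, 32), (x, d, 18, d, q, 33, 36), (x, d, 18, d, q, 7, 40), (x, d, 18, z, n, 18, 30), (x, k, 3, d, q, 33, 36), (x, k, 3, d, q, 7, 40), (x, k, 3, z, n, 18, 30), (x, r, 19, d, q, 33, 36), (x, r, 19, d, q, 7, 40), (x, r, 19, z, n, 18, 30), (x, r, 26, d, q, 33, 36), (x, r, 26, d, q, 7, 40), (x, r, 26, z, n, 18, 30)}
Apply σ_{C ≠ z}; surviving tuples: {(a, k, 34, d, q, 33, 36), (a, k, 34, d, q, 7, 40), (a, k, 34, r, k, 15, 32), (a, q, 37, d, q, 33, 36), (a, q, 37, d, q, 7, 40), (a, q, 37, r, k, 15, 32), (a, v, 30, d, q, 33, 36), (a, v, 30, d, q, 7, 40), (a, v, 30, r, k, 15, 32), (a, z, 1, d, q, 33, 36), (a, z, 1, d, q, 7, 40), (a, z, 1, r, k, 15, 32), (x, d, 18, d, q, 33, 36), (x, d, 18, d, q, 7, 40), (x, k, 3, d, q, 33, 36), (x, k, 3, d, q, 7, 40), (x, r, 19, d, q, 33, 36), (x, r, 19, d, q, 7, 40), (x, r, 26, d, q, 33, 36), (x, r, 26, d, q, 7, 40)}
Projecting to G, A (17 duplicate(s) eliminated): {(k, a), (q, a), (q, x)}

{(k, a), (q, a), (q, x)}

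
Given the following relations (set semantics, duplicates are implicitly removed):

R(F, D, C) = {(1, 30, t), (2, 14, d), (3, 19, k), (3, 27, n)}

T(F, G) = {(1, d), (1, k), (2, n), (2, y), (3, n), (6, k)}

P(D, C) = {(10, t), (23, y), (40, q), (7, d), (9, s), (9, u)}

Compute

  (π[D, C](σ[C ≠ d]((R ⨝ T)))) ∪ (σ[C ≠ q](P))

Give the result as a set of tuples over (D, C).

Natural join on F: {(1, 30, t, d), (1, 30, t, k), (2, 14, d, n), (2, 14, d, y), (3, 19, k, n), (3, 27, n, n)}
Apply σ_{C ≠ d}; surviving tuples: {(1, 30, t, d), (1, 30, t, k), (3, 19, k, n), (3, 27, n, n)}
Projecting to D, C (1 duplicate(s) eliminated): {(19, k), (27, n), (30, t)}
Apply σ_{C ≠ q}; surviving tuples: {(10, t), (23, y), (7, d), (9, s), (9, u)}
Taking the union: {(10, t), (19, k), (23, y), (27, n), (30, t), (7, d), (9, s), (9, u)}

{(10, t), (19, k), (23, y), (27, n), (30, t), (7, d), (9, s), (9, u)}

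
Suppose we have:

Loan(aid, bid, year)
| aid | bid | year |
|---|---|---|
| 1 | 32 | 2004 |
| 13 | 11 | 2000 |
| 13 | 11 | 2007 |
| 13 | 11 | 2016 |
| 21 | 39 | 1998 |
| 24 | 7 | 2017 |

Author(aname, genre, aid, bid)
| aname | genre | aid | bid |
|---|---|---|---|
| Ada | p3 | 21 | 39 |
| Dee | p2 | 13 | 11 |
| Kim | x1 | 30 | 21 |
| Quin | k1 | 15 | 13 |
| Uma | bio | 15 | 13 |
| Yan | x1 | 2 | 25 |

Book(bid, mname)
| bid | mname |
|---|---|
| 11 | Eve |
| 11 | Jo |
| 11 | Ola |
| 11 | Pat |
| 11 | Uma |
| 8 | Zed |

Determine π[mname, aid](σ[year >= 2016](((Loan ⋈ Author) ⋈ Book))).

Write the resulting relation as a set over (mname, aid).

{(Eve, 13), (Jo, 13), (Ola, 13), (Pat, 13), (Uma, 13)}

Loan ⋈ Author (natural join on aid, bid): {(13, 11, 2000, Dee, p2), (13, 11, 2007, Dee, p2), (13, 11, 2016, Dee, p2), (21, 39, 1998, Ada, p3)}
(Loan ⋈ Author) ⋈ Book (natural join on bid): {(13, 11, 2000, Dee, p2, Eve), (13, 11, 2000, Dee, p2, Jo), (13, 11, 2000, Dee, p2, Ola), (13, 11, 2000, Dee, p2, Pat), (13, 11, 2000, Dee, p2, Uma), (13, 11, 2007, Dee, p2, Eve), (13, 11, 2007, Dee, p2, Jo), (13, 11, 2007, Dee, p2, Ola), (13, 11, 2007, Dee, p2, Pat), (13, 11, 2007, Dee, p2, Uma), (13, 11, 2016, Dee, p2, Eve), (13, 11, 2016, Dee, p2, Jo), (13, 11, 2016, Dee, p2, Ola), (13, 11, 2016, Dee, p2, Pat), (13, 11, 2016, Dee, p2, Uma)}
σ[year >= 2016]: keep tuples satisfying year >= 2016 → {(13, 11, 2016, Dee, p2, Eve), (13, 11, 2016, Dee, p2, Jo), (13, 11, 2016, Dee, p2, Ola), (13, 11, 2016, Dee, p2, Pat), (13, 11, 2016, Dee, p2, Uma)}
π_{mname, aid} gives {(Eve, 13), (Jo, 13), (Ola, 13), (Pat, 13), (Uma, 13)}.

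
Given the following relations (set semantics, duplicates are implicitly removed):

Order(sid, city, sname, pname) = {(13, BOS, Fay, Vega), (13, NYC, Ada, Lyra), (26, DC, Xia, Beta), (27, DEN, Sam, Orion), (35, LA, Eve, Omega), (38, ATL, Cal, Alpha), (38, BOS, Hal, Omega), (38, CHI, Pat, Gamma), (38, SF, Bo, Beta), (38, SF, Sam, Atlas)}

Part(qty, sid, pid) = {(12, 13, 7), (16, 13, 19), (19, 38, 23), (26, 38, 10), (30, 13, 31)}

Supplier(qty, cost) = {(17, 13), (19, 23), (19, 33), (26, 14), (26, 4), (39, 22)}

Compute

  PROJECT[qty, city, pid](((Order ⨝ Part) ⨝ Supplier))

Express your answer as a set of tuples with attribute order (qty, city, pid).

Order ⋈ Part (natural join on sid): {(13, BOS, Fay, Vega, 12, 7), (13, BOS, Fay, Vega, 16, 19), (13, BOS, Fay, Vega, 30, 31), (13, NYC, Ada, Lyra, 12, 7), (13, NYC, Ada, Lyra, 16, 19), (13, NYC, Ada, Lyra, 30, 31), (38, ATL, Cal, Alpha, 19, 23), (38, ATL, Cal, Alpha, 26, 10), (38, BOS, Hal, Omega, 19, 23), (38, BOS, Hal, Omega, 26, 10), (38, CHI, Pat, Gamma, 19, 23), (38, CHI, Pat, Gamma, 26, 10), (38, SF, Bo, Beta, 19, 23), (38, SF, Bo, Beta, 26, 10), (38, SF, Sam, Atlas, 19, 23), (38, SF, Sam, Atlas, 26, 10)}
(Order ⨝ Part) ⋈ Supplier (natural join on qty): {(38, ATL, Cal, Alpha, 19, 23, 23), (38, ATL, Cal, Alpha, 19, 23, 33), (38, ATL, Cal, Alpha, 26, 10, 14), (38, ATL, Cal, Alpha, 26, 10, 4), (38, BOS, Hal, Omega, 19, 23, 23), (38, BOS, Hal, Omega, 19, 23, 33), (38, BOS, Hal, Omega, 26, 10, 14), (38, BOS, Hal, Omega, 26, 10, 4), (38, CHI, Pat, Gamma, 19, 23, 23), (38, CHI, Pat, Gamma, 19, 23, 33), (38, CHI, Pat, Gamma, 26, 10, 14), (38, CHI, Pat, Gamma, 26, 10, 4), (38, SF, Bo, Beta, 19, 23, 23), (38, SF, Bo, Beta, 19, 23, 33), (38, SF, Bo, Beta, 26, 10, 14), (38, SF, Bo, Beta, 26, 10, 4), (38, SF, Sam, Atlas, 19, 23, 23), (38, SF, Sam, Atlas, 19, 23, 33), (38, SF, Sam, Atlas, 26, 10, 14), (38, SF, Sam, Atlas, 26, 10, 4)}
Keep only column(s) qty, city, pid (12 duplicate(s) eliminated): {(19, ATL, 23), (19, BOS, 23), (19, CHI, 23), (19, SF, 23), (26, ATL, 10), (26, BOS, 10), (26, CHI, 10), (26, SF, 10)}

{(19, ATL, 23), (19, BOS, 23), (19, CHI, 23), (19, SF, 23), (26, ATL, 10), (26, BOS, 10), (26, CHI, 10), (26, SF, 10)}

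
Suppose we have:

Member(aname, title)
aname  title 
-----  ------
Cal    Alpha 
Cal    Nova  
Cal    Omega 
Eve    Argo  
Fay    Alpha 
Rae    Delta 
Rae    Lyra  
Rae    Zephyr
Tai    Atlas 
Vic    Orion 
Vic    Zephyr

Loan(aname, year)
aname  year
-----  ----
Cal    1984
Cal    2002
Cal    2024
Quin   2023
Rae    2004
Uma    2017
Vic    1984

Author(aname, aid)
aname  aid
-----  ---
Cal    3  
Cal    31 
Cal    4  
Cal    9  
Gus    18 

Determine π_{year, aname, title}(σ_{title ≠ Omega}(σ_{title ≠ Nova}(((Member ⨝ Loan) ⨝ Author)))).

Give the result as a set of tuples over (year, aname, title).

{(1984, Cal, Alpha), (2002, Cal, Alpha), (2024, Cal, Alpha)}

Natural join on aname: {(Cal, Alpha, 1984), (Cal, Alpha, 2002), (Cal, Alpha, 2024), (Cal, Nova, 1984), (Cal, Nova, 2002), (Cal, Nova, 2024), (Cal, Omega, 1984), (Cal, Omega, 2002), (Cal, Omega, 2024), (Rae, Delta, 2004), (Rae, Lyra, 2004), (Rae, Zephyr, 2004), (Vic, Orion, 1984), (Vic, Zephyr, 1984)}
Natural join on aname: {(Cal, Alpha, 1984, 3), (Cal, Alpha, 1984, 31), (Cal, Alpha, 1984, 4), (Cal, Alpha, 1984, 9), (Cal, Alpha, 2002, 3), (Cal, Alpha, 2002, 31), (Cal, Alpha, 2002, 4), (Cal, Alpha, 2002, 9), (Cal, Alpha, 2024, 3), (Cal, Alpha, 2024, 31), (Cal, Alpha, 2024, 4), (Cal, Alpha, 2024, 9), (Cal, Nova, 1984, 3), (Cal, Nova, 1984, 31), (Cal, Nova, 1984, 4), (Cal, Nova, 1984, 9), (Cal, Nova, 2002, 3), (Cal, Nova, 2002, 31), (Cal, Nova, 2002, 4), (Cal, Nova, 2002, 9), (Cal, Nova, 2024, 3), (Cal, Nova, 2024, 31), (Cal, Nova, 2024, 4), (Cal, Nova, 2024, 9), (Cal, Omega, 1984, 3), (Cal, Omega, 1984, 31), (Cal, Omega, 1984, 4), (Cal, Omega, 1984, 9), (Cal, Omega, 2002, 3), (Cal, Omega, 2002, 31), (Cal, Omega, 2002, 4), (Cal, Omega, 2002, 9), (Cal, Omega, 2024, 3), (Cal, Omega, 2024, 31), (Cal, Omega, 2024, 4), (Cal, Omega, 2024, 9)}
Filtering on title ≠ Nova leaves {(Cal, Alpha, 1984, 3), (Cal, Alpha, 1984, 31), (Cal, Alpha, 1984, 4), (Cal, Alpha, 1984, 9), (Cal, Alpha, 2002, 3), (Cal, Alpha, 2002, 31), (Cal, Alpha, 2002, 4), (Cal, Alpha, 2002, 9), (Cal, Alpha, 2024, 3), (Cal, Alpha, 2024, 31), (Cal, Alpha, 2024, 4), (Cal, Alpha, 2024, 9), (Cal, Omega, 1984, 3), (Cal, Omega, 1984, 31), (Cal, Omega, 1984, 4), (Cal, Omega, 1984, 9), (Cal, Omega, 2002, 3), (Cal, Omega, 2002, 31), (Cal, Omega, 2002, 4), (Cal, Omega, 2002, 9), (Cal, Omega, 2024, 3), (Cal, Omega, 2024, 31), (Cal, Omega, 2024, 4), (Cal, Omega, 2024, 9)}.
Filtering on title ≠ Omega leaves {(Cal, Alpha, 1984, 3), (Cal, Alpha, 1984, 31), (Cal, Alpha, 1984, 4), (Cal, Alpha, 1984, 9), (Cal, Alpha, 2002, 3), (Cal, Alpha, 2002, 31), (Cal, Alpha, 2002, 4), (Cal, Alpha, 2002, 9), (Cal, Alpha, 2024, 3), (Cal, Alpha, 2024, 31), (Cal, Alpha, 2024, 4), (Cal, Alpha, 2024, 9)}.
Projecting to year, aname, title (9 duplicate(s) eliminated): {(1984, Cal, Alpha), (2002, Cal, Alpha), (2024, Cal, Alpha)}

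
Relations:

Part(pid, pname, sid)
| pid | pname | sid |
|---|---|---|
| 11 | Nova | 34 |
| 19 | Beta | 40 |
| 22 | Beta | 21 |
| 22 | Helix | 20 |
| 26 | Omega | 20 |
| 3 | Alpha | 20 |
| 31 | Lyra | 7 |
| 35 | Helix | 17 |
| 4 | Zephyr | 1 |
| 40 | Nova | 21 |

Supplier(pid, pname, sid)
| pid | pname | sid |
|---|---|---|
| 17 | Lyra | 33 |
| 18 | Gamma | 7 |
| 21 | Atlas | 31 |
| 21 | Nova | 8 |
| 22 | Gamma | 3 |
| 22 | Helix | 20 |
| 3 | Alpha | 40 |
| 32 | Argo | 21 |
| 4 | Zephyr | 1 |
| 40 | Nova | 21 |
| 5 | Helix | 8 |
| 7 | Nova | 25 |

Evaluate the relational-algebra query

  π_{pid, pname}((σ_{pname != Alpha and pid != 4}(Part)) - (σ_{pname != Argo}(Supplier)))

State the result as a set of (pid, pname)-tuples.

Selection pname != Alpha and pid != 4: {(11, Nova, 34), (19, Beta, 40), (22, Beta, 21), (22, Helix, 20), (26, Omega, 20), (31, Lyra, 7), (35, Helix, 17), (40, Nova, 21)}
Selection pname != Argo: {(17, Lyra, 33), (18, Gamma, 7), (21, Atlas, 31), (21, Nova, 8), (22, Gamma, 3), (22, Helix, 20), (3, Alpha, 40), (4, Zephyr, 1), (40, Nova, 21), (5, Helix, 8), (7, Nova, 25)}
Set difference of the two operands is {(11, Nova, 34), (19, Beta, 40), (22, Beta, 21), (26, Omega, 20), (31, Lyra, 7), (35, Helix, 17)}.
Keep only column(s) pid, pname: {(11, Nova), (19, Beta), (22, Beta), (26, Omega), (31, Lyra), (35, Helix)}

{(11, Nova), (19, Beta), (22, Beta), (26, Omega), (31, Lyra), (35, Helix)}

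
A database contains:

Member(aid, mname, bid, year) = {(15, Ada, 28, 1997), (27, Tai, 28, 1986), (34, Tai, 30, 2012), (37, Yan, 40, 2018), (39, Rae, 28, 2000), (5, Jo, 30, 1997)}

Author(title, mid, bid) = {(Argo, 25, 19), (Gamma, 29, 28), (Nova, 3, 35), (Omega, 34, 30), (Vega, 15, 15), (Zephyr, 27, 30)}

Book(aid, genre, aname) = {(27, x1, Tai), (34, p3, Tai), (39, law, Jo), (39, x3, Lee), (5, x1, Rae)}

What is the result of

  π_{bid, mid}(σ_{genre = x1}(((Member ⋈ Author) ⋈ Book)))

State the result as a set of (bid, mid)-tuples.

Natural join on bid: {(15, Ada, 28, 1997, Gamma, 29), (27, Tai, 28, 1986, Gamma, 29), (34, Tai, 30, 2012, Omega, 34), (34, Tai, 30, 2012, Zephyr, 27), (39, Rae, 28, 2000, Gamma, 29), (5, Jo, 30, 1997, Omega, 34), (5, Jo, 30, 1997, Zephyr, 27)}
Natural join on aid: {(27, Tai, 28, 1986, Gamma, 29, x1, Tai), (34, Tai, 30, 2012, Omega, 34, p3, Tai), (34, Tai, 30, 2012, Zephyr, 27, p3, Tai), (39, Rae, 28, 2000, Gamma, 29, law, Jo), (39, Rae, 28, 2000, Gamma, 29, x3, Lee), (5, Jo, 30, 1997, Omega, 34, x1, Rae), (5, Jo, 30, 1997, Zephyr, 27, x1, Rae)}
Filtering on genre = x1 leaves {(27, Tai, 28, 1986, Gamma, 29, x1, Tai), (5, Jo, 30, 1997, Omega, 34, x1, Rae), (5, Jo, 30, 1997, Zephyr, 27, x1, Rae)}.
π[bid, mid]: project onto (bid, mid) → {(28, 29), (30, 27), (30, 34)}

{(28, 29), (30, 27), (30, 34)}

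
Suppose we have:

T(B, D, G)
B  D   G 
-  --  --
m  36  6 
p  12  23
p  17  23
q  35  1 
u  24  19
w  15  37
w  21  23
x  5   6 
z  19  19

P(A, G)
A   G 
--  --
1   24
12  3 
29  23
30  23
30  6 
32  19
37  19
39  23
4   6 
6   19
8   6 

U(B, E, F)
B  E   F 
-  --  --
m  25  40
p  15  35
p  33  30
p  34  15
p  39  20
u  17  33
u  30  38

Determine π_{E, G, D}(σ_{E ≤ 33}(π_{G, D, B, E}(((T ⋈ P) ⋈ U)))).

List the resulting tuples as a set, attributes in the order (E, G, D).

{(15, 23, 12), (15, 23, 17), (17, 19, 24), (25, 6, 36), (30, 19, 24), (33, 23, 12), (33, 23, 17)}

T ⋈ P (natural join on G): {(m, 36, 6, 30), (m, 36, 6, 4), (m, 36, 6, 8), (p, 12, 23, 29), (p, 12, 23, 30), (p, 12, 23, 39), (p, 17, 23, 29), (p, 17, 23, 30), (p, 17, 23, 39), (u, 24, 19, 32), (u, 24, 19, 37), (u, 24, 19, 6), (w, 21, 23, 29), (w, 21, 23, 30), (w, 21, 23, 39), (x, 5, 6, 30), (x, 5, 6, 4), (x, 5, 6, 8), (z, 19, 19, 32), (z, 19, 19, 37), (z, 19, 19, 6)}
(T ⋈ P) ⋈ U (natural join on B): {(m, 36, 6, 30, 25, 40), (m, 36, 6, 4, 25, 40), (m, 36, 6, 8, 25, 40), (p, 12, 23, 29, 15, 35), (p, 12, 23, 29, 33, 30), (p, 12, 23, 29, 34, 15), (p, 12, 23, 29, 39, 20), (p, 12, 23, 30, 15, 35), (p, 12, 23, 30, 33, 30), (p, 12, 23, 30, 34, 15), (p, 12, 23, 30, 39, 20), (p, 12, 23, 39, 15, 35), (p, 12, 23, 39, 33, 30), (p, 12, 23, 39, 34, 15), (p, 12, 23, 39, 39, 20), (p, 17, 23, 29, 15, 35), (p, 17, 23, 29, 33, 30), (p, 17, 23, 29, 34, 15), (p, 17, 23, 29, 39, 20), (p, 17, 23, 30, 15, 35), (p, 17, 23, 30, 33, 30), (p, 17, 23, 30, 34, 15), (p, 17, 23, 30, 39, 20), (p, 17, 23, 39, 15, 35), (p, 17, 23, 39, 33, 30), (p, 17, 23, 39, 34, 15), (p, 17, 23, 39, 39, 20), (u, 24, 19, 32, 17, 33), (u, 24, 19, 32, 30, 38), (u, 24, 19, 37, 17, 33), (u, 24, 19, 37, 30, 38), (u, 24, 19, 6, 17, 33), (u, 24, 19, 6, 30, 38)}
π_{G, D, B, E} gives {(19, 24, u, 17), (19, 24, u, 30), (23, 12, p, 15), (23, 12, p, 33), (23, 12, p, 34), (23, 12, p, 39), (23, 17, p, 15), (23, 17, p, 33), (23, 17, p, 34), (23, 17, p, 39), (6, 36, m, 25)} (22 duplicate(s) eliminated).
σ[E ≤ 33]: keep tuples satisfying E ≤ 33 → {(19, 24, u, 17), (19, 24, u, 30), (23, 12, p, 15), (23, 12, p, 33), (23, 17, p, 15), (23, 17, p, 33), (6, 36, m, 25)}
π_{E, G, D} gives {(15, 23, 12), (15, 23, 17), (17, 19, 24), (25, 6, 36), (30, 19, 24), (33, 23, 12), (33, 23, 17)}.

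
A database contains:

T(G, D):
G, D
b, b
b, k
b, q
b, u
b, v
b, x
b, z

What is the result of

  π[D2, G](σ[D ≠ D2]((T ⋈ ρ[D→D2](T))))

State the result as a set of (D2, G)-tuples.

{(b, b), (k, b), (q, b), (u, b), (v, b), (x, b), (z, b)}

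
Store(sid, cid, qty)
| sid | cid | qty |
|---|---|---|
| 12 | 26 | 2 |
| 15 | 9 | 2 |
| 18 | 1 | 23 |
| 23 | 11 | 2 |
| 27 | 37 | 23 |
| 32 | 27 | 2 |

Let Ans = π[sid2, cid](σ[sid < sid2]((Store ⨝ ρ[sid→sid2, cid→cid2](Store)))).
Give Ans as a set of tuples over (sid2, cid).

ρ[sid→sid2, cid→cid2]: schema becomes (sid2, cid2, qty); tuples unchanged.
Natural join on qty: {(12, 26, 2, 12, 26), (12, 26, 2, 15, 9), (12, 26, 2, 23, 11), (12, 26, 2, 32, 27), (15, 9, 2, 12, 26), (15, 9, 2, 15, 9), (15, 9, 2, 23, 11), (15, 9, 2, 32, 27), (18, 1, 23, 18, 1), (18, 1, 23, 27, 37), (23, 11, 2, 12, 26), (23, 11, 2, 15, 9), (23, 11, 2, 23, 11), (23, 11, 2, 32, 27), (27, 37, 23, 18, 1), (27, 37, 23, 27, 37), (32, 27, 2, 12, 26), (32, 27, 2, 15, 9), (32, 27, 2, 23, 11), (32, 27, 2, 32, 27)}
Selection sid < sid2: {(12, 26, 2, 15, 9), (12, 26, 2, 23, 11), (12, 26, 2, 32, 27), (15, 9, 2, 23, 11), (15, 9, 2, 32, 27), (18, 1, 23, 27, 37), (23, 11, 2, 32, 27)}
Keep only column(s) sid2, cid: {(15, 26), (23, 26), (23, 9), (27, 1), (32, 11), (32, 26), (32, 9)}

{(15, 26), (23, 26), (23, 9), (27, 1), (32, 11), (32, 26), (32, 9)}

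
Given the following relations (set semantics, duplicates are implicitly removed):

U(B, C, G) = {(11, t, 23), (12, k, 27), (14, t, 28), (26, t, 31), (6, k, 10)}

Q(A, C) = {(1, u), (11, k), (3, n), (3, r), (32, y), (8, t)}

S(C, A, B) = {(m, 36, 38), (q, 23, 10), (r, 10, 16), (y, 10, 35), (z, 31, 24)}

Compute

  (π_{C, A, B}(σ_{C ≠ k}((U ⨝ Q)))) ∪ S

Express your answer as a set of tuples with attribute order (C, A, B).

{(m, 36, 38), (q, 23, 10), (r, 10, 16), (t, 8, 11), (t, 8, 14), (t, 8, 26), (y, 10, 35), (z, 31, 24)}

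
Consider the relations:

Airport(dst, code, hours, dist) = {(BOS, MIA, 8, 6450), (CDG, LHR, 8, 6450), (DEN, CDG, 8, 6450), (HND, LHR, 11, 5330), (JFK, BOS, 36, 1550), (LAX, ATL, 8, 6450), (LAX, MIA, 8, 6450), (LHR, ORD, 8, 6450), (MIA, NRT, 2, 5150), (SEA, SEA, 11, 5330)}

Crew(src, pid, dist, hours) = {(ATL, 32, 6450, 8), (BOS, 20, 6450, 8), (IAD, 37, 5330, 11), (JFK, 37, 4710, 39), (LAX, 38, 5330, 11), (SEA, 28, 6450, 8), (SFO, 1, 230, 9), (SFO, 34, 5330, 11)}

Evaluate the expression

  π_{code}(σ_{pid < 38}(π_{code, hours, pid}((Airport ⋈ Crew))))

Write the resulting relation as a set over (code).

{ATL, CDG, LHR, MIA, ORD, SEA}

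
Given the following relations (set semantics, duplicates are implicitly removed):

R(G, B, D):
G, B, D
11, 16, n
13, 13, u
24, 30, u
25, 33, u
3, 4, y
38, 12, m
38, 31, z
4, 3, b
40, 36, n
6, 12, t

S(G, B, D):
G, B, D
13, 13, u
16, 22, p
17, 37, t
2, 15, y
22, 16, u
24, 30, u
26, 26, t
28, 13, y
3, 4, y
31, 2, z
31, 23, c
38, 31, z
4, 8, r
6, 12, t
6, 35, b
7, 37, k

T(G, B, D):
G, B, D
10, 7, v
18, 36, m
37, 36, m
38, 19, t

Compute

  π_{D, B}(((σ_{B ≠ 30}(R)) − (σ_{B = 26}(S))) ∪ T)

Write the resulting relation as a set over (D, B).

{(b, 3), (m, 12), (m, 36), (n, 16), (n, 36), (t, 12), (t, 19), (u, 13), (u, 33), (v, 7), (y, 4), (z, 31)}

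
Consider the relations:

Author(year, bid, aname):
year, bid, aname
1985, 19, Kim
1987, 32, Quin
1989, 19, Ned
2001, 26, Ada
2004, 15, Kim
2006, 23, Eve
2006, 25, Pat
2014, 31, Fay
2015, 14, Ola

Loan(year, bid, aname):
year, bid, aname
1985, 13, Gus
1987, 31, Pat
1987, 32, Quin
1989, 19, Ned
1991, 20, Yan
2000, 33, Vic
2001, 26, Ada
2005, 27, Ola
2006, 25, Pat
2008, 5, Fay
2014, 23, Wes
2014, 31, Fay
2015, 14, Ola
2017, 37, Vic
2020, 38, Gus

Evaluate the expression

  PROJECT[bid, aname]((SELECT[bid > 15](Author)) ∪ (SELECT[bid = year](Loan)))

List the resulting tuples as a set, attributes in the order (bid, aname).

Filtering on bid > 15 leaves {(1985, 19, Kim), (1987, 32, Quin), (1989, 19, Ned), (2001, 26, Ada), (2006, 23, Eve), (2006, 25, Pat), (2014, 31, Fay)}.
Filtering on bid = year leaves {}.
Union: {(1985, 19, Kim), (1987, 32, Quin), (1989, 19, Ned), (2001, 26, Ada), (2006, 23, Eve), (2006, 25, Pat), (2014, 31, Fay)} with {} → {(1985, 19, Kim), (1987, 32, Quin), (1989, 19, Ned), (2001, 26, Ada), (2006, 23, Eve), (2006, 25, Pat), (2014, 31, Fay)}
Keep only column(s) bid, aname: {(19, Kim), (19, Ned), (23, Eve), (25, Pat), (26, Ada), (31, Fay), (32, Quin)}

{(19, Kim), (19, Ned), (23, Eve), (25, Pat), (26, Ada), (31, Fay), (32, Quin)}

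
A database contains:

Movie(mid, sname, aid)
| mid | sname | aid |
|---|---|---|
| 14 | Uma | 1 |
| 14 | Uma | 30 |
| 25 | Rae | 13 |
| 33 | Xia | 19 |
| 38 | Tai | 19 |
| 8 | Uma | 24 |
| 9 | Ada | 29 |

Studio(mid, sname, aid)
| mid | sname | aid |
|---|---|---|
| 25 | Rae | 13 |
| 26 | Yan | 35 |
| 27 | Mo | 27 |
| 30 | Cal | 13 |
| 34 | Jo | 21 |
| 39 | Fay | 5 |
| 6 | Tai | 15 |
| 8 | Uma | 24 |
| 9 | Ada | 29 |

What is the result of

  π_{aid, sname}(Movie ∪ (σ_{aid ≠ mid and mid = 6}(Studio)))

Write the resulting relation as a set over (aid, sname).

σ[aid ≠ mid and mid = 6]: keep tuples satisfying aid ≠ mid and mid = 6 → {(6, Tai, 15)}
Set union of the two operands is {(14, Uma, 1), (14, Uma, 30), (25, Rae, 13), (33, Xia, 19), (38, Tai, 19), (6, Tai, 15), (8, Uma, 24), (9, Ada, 29)}.
Keep only column(s) aid, sname: {(1, Uma), (13, Rae), (15, Tai), (19, Tai), (19, Xia), (24, Uma), (29, Ada), (30, Uma)}

{(1, Uma), (13, Rae), (15, Tai), (19, Tai), (19, Xia), (24, Uma), (29, Ada), (30, Uma)}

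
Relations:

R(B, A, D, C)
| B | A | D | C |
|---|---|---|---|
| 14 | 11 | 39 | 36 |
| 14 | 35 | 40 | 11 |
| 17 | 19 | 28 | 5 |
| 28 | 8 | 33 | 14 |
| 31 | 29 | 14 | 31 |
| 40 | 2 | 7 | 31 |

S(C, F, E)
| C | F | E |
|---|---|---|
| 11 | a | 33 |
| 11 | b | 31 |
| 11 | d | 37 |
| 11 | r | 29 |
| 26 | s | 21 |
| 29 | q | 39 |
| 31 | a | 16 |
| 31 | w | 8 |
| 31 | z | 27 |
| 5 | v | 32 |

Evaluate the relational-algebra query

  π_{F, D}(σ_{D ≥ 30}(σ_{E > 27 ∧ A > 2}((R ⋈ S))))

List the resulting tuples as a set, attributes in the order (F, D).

Natural join on C: {(14, 35, 40, 11, a, 33), (14, 35, 40, 11, b, 31), (14, 35, 40, 11, d, 37), (14, 35, 40, 11, r, 29), (17, 19, 28, 5, v, 32), (31, 29, 14, 31, a, 16), (31, 29, 14, 31, w, 8), (31, 29, 14, 31, z, 27), (40, 2, 7, 31, a, 16), (40, 2, 7, 31, w, 8), (40, 2, 7, 31, z, 27)}
Apply σ_{E > 27 ∧ A > 2}; surviving tuples: {(14, 35, 40, 11, a, 33), (14, 35, 40, 11, b, 31), (14, 35, 40, 11, d, 37), (14, 35, 40, 11, r, 29), (17, 19, 28, 5, v, 32)}
Apply σ_{D ≥ 30}; surviving tuples: {(14, 35, 40, 11, a, 33), (14, 35, 40, 11, b, 31), (14, 35, 40, 11, d, 37), (14, 35, 40, 11, r, 29)}
π_{F, D} gives {(a, 40), (b, 40), (d, 40), (r, 40)}.

{(a, 40), (b, 40), (d, 40), (r, 40)}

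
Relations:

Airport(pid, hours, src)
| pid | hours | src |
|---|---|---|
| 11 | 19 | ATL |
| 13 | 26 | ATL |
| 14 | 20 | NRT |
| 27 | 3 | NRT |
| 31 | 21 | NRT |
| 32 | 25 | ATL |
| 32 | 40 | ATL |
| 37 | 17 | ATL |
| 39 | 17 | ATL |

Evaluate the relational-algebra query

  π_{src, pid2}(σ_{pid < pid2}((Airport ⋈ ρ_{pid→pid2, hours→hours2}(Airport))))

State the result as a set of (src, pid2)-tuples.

{(ATL, 13), (ATL, 32), (ATL, 37), (ATL, 39), (NRT, 27), (NRT, 31)}

ρ[pid→pid2, hours→hours2]: schema becomes (pid2, hours2, src); tuples unchanged.
Natural join on src: {(11, 19, ATL, 11, 19), (11, 19, ATL, 13, 26), (11, 19, ATL, 32, 25), (11, 19, ATL, 32, 40), (11, 19, ATL, 37, 17), (11, 19, ATL, 39, 17), (13, 26, ATL, 11, 19), (13, 26, ATL, 13, 26), (13, 26, ATL, 32, 25), (13, 26, ATL, 32, 40), (13, 26, ATL, 37, 17), (13, 26, ATL, 39, 17), (14, 20, NRT, 14, 20), (14, 20, NRT, 27, 3), (14, 20, NRT, 31, 21), (27, 3, NRT, 14, 20), (27, 3, NRT, 27, 3), (27, 3, NRT, 31, 21), (31, 21, NRT, 14, 20), (31, 21, NRT, 27, 3), (31, 21, NRT, 31, 21), (32, 25, ATL, 11, 19), (32, 25, ATL, 13, 26), (32, 25, ATL, 32, 25), (32, 25, ATL, 32, 40), (32, 25, ATL, 37, 17), (32, 25, ATL, 39, 17), (32, 40, ATL, 11, 19), (32, 40, ATL, 13, 26), (32, 40, ATL, 32, 25), (32, 40, ATL, 32, 40), (32, 40, ATL, 37, 17), (32, 40, ATL, 39, 17), (37, 17, ATL, 11, 19), (37, 17, ATL, 13, 26), (37, 17, ATL, 32, 25), (37, 17, ATL, 32, 40), (37, 17, ATL, 37, 17), (37, 17, ATL, 39, 17), (39, 17, ATL, 11, 19), (39, 17, ATL, 13, 26), (39, 17, ATL, 32, 25), (39, 17, ATL, 32, 40), (39, 17, ATL, 37, 17), (39, 17, ATL, 39, 17)}
Apply σ_{pid < pid2}; surviving tuples: {(11, 19, ATL, 13, 26), (11, 19, ATL, 32, 25), (11, 19, ATL, 32, 40), (11, 19, ATL, 37, 17), (11, 19, ATL, 39, 17), (13, 26, ATL, 32, 25), (13, 26, ATL, 32, 40), (13, 26, ATL, 37, 17), (13, 26, ATL, 39, 17), (14, 20, NRT, 27, 3), (14, 20, NRT, 31, 21), (27, 3, NRT, 31, 21), (32, 25, ATL, 37, 17), (32, 25, ATL, 39, 17), (32, 40, ATL, 37, 17), (32, 40, ATL, 39, 17), (37, 17, ATL, 39, 17)}
π_{src, pid2} gives {(ATL, 13), (ATL, 32), (ATL, 37), (ATL, 39), (NRT, 27), (NRT, 31)} (11 duplicate(s) eliminated).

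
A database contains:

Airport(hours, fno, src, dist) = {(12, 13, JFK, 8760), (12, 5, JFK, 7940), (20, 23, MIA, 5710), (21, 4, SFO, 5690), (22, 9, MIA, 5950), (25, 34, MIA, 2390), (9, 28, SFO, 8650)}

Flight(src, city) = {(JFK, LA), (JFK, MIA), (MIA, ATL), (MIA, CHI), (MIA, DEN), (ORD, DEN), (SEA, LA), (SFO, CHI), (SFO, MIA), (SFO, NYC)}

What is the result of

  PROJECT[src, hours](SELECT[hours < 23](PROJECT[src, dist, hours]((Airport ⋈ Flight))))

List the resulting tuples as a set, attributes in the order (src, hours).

Airport ⋈ Flight (natural join on src): {(12, 13, JFK, 8760, LA), (12, 13, JFK, 8760, MIA), (12, 5, JFK, 7940, LA), (12, 5, JFK, 7940, MIA), (20, 23, MIA, 5710, ATL), (20, 23, MIA, 5710, CHI), (20, 23, MIA, 5710, DEN), (21, 4, SFO, 5690, CHI), (21, 4, SFO, 5690, MIA), (21, 4, SFO, 5690, NYC), (22, 9, MIA, 5950, ATL), (22, 9, MIA, 5950, CHI), (22, 9, MIA, 5950, DEN), (25, 34, MIA, 2390, ATL), (25, 34, MIA, 2390, CHI), (25, 34, MIA, 2390, DEN), (9, 28, SFO, 8650, CHI), (9, 28, SFO, 8650, MIA), (9, 28, SFO, 8650, NYC)}
π[src, dist, hours]: project onto (src, dist, hours) (12 duplicate(s) eliminated) → {(JFK, 7940, 12), (JFK, 8760, 12), (MIA, 2390, 25), (MIA, 5710, 20), (MIA, 5950, 22), (SFO, 5690, 21), (SFO, 8650, 9)}
Apply σ_{hours < 23}; surviving tuples: {(JFK, 7940, 12), (JFK, 8760, 12), (MIA, 5710, 20), (MIA, 5950, 22), (SFO, 5690, 21), (SFO, 8650, 9)}
π[src, hours]: project onto (src, hours) (1 duplicate(s) eliminated) → {(JFK, 12), (MIA, 20), (MIA, 22), (SFO, 21), (SFO, 9)}

{(JFK, 12), (MIA, 20), (MIA, 22), (SFO, 21), (SFO, 9)}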